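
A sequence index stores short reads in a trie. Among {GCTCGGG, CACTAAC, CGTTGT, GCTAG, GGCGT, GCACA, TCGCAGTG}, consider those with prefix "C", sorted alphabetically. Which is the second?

Filter for "C…" and sort: "CACTAAC", "CGTTGT"
The 2nd is CGTTGT.

CGTTGT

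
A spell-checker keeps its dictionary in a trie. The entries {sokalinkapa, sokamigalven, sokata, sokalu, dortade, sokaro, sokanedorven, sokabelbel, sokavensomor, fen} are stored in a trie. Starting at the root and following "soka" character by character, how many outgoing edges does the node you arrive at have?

7

The children of the "soka" node are the distinct next characters among strings starting with "soka".
Characters that immediately follow "soka" among the stored strings: {b, l, m, n, r, t, v}.
That node has 7 child edges.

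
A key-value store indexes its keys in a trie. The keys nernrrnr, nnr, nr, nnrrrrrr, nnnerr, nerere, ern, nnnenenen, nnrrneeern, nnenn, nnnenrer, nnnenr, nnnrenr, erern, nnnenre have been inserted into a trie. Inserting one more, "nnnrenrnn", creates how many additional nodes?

2

The longest prefix of "nnnrenrnn" already in the trie is "nnnrenr" (length 7).
New nodes needed: |"nnnrenrnn"| − 7 = 9 − 7 = 2.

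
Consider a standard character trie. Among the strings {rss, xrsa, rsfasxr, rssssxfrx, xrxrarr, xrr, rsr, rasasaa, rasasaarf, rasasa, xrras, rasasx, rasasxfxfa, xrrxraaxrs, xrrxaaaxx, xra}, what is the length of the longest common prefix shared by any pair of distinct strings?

7

Look for the deepest trie node that still has at least two words in its subtree.
"rasasaa" and "rasasaarf" agree on "rasasaa" (7 characters) before diverging; nothing deeper is shared.
Longest shared-prefix length: 7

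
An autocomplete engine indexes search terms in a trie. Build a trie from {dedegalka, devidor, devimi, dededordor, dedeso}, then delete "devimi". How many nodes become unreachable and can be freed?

2

A node on "devimi"'s path can go only if nothing else ends at it or branches off below it.
The suffix "mi" (2 nodes) is used only by "devimi"; the node for "devi" still has the child "d", so pruning stops there.
Nodes removed: 2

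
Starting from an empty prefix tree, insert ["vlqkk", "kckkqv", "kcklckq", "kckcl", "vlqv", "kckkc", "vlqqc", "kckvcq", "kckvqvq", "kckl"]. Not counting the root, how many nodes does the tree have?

27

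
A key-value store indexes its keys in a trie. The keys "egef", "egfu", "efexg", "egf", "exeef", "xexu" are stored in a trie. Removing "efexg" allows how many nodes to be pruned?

A node on "efexg"'s path can go only if nothing else ends at it or branches off below it.
The suffix "fexg" (4 nodes) is used only by "efexg"; the node for "e" still has the child "g", so pruning stops there.
Nodes removed: 4

4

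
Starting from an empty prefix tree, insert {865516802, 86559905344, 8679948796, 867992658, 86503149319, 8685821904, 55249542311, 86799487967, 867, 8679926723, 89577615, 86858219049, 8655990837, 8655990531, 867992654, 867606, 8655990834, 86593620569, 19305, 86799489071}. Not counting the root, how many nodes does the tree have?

93

For each word, the new-node count is its length minus the longest prefix already in the trie:
  "865516802" → 9 new (8, 6, 5, 5, 1, 6, 8, 0, 2)
  "86559905344" → prefix "8655" already present; 7 new (9, 9, 0, 5, 3, 4, 4)
  "8679948796" → prefix "86" already present; 8 new (7, 9, 9, 4, 8, 7, 9, 6)
  "867992658" → prefix "86799" already present; 4 new (2, 6, 5, 8)
  "86503149319" → prefix "865" already present; 8 new (0, 3, 1, 4, 9, 3, 1, 9)
  "8685821904" → prefix "86" already present; 8 new (8, 5, 8, 2, 1, 9, 0, 4)
  "55249542311" → 11 new (5, 5, 2, 4, 9, 5, 4, 2, 3, 1, 1)
  "86799487967" → prefix "8679948796" already present; 1 new (7)
  "867" → prefix "867" already present; 0 new (none)
  "8679926723" → prefix "8679926" already present; 3 new (7, 2, 3)
  "89577615" → prefix "8" already present; 7 new (9, 5, 7, 7, 6, 1, 5)
  "86858219049" → prefix "8685821904" already present; 1 new (9)
  "8655990837" → prefix "8655990" already present; 3 new (8, 3, 7)
  "8655990531" → prefix "865599053" already present; 1 new (1)
  "867992654" → prefix "86799265" already present; 1 new (4)
  "867606" → prefix "867" already present; 3 new (6, 0, 6)
  "8655990834" → prefix "865599083" already present; 1 new (4)
  "86593620569" → prefix "865" already present; 8 new (9, 3, 6, 2, 0, 5, 6, 9)
  "19305" → 5 new (1, 9, 3, 0, 5)
  "86799489071" → prefix "8679948" already present; 4 new (9, 0, 7, 1)
Total nodes = 9 + 7 + 8 + 4 + 8 + 8 + 11 + 1 + 0 + 3 + 7 + 1 + 3 + 1 + 1 + 3 + 1 + 8 + 5 + 4 = 93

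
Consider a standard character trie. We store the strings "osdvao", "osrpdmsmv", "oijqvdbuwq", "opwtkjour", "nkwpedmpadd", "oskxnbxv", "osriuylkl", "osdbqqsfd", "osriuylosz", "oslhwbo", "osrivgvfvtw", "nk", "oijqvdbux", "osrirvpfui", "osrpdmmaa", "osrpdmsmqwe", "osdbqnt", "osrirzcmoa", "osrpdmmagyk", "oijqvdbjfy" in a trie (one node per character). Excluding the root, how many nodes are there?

For each word, the new-node count is its length minus the longest prefix already in the trie:
  "osdvao" → 6 new (o, s, d, v, a, o)
  "osrpdmsmv" → prefix "os" already present; 7 new (r, p, d, m, s, m, v)
  "oijqvdbuwq" → prefix "o" already present; 9 new (i, j, q, v, d, b, u, w, q)
  "opwtkjour" → prefix "o" already present; 8 new (p, w, t, k, j, o, u, r)
  "nkwpedmpadd" → 11 new (n, k, w, p, e, d, m, p, a, d, d)
  "oskxnbxv" → prefix "os" already present; 6 new (k, x, n, b, x, v)
  "osriuylkl" → prefix "osr" already present; 6 new (i, u, y, l, k, l)
  "osdbqqsfd" → prefix "osd" already present; 6 new (b, q, q, s, f, d)
  "osriuylosz" → prefix "osriuyl" already present; 3 new (o, s, z)
  "oslhwbo" → prefix "os" already present; 5 new (l, h, w, b, o)
  "osrivgvfvtw" → prefix "osri" already present; 7 new (v, g, v, f, v, t, w)
  "nk" → prefix "nk" already present; 0 new (none)
  "oijqvdbux" → prefix "oijqvdbu" already present; 1 new (x)
  "osrirvpfui" → prefix "osri" already present; 6 new (r, v, p, f, u, i)
  "osrpdmmaa" → prefix "osrpdm" already present; 3 new (m, a, a)
  "osrpdmsmqwe" → prefix "osrpdmsm" already present; 3 new (q, w, e)
  "osdbqnt" → prefix "osdbq" already present; 2 new (n, t)
  "osrirzcmoa" → prefix "osrir" already present; 5 new (z, c, m, o, a)
  "osrpdmmagyk" → prefix "osrpdmma" already present; 3 new (g, y, k)
  "oijqvdbjfy" → prefix "oijqvdb" already present; 3 new (j, f, y)
Total nodes = 6 + 7 + 9 + 8 + 11 + 6 + 6 + 6 + 3 + 5 + 7 + 0 + 1 + 6 + 3 + 3 + 2 + 5 + 3 + 3 = 100

100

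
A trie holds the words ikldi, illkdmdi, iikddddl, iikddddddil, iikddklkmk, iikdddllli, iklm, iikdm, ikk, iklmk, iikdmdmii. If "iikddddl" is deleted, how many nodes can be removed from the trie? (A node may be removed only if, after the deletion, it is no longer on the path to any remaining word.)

1

Walk "iikddddl" from the leaf back toward the root, removing each node that no remaining word uses.
The suffix "l" (1 node) is used only by "iikddddl"; the node for "iikdddd" still has the child "d", so pruning stops there.
Nodes removed: 1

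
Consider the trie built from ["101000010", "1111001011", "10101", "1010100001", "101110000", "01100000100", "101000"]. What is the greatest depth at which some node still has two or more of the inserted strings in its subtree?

The deepest shared node is where two words last agree before diverging.
"101000" and "101000010" agree on "101000" (6 characters) before diverging; nothing deeper is shared.
Longest shared-prefix length: 6

6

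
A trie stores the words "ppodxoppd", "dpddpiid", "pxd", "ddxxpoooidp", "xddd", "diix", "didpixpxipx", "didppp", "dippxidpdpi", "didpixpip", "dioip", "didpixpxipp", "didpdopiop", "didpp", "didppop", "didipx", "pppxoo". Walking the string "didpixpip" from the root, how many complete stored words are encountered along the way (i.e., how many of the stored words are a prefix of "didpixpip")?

1

Check each prefix of "didpixpip" against the stored set — each match is an end-marker on the path.
Prefixes of the query that are stored words: "didpixpip"
Count: 1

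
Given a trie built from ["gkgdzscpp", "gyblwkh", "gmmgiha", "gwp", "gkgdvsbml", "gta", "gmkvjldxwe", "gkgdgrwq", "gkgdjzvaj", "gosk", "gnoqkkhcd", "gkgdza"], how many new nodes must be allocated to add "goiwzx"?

Walking "goiwzx" from the root, the first 2 characters ("go") follow existing edges; "i" is the first miss.
So 6 − 2 = 4 new nodes.

4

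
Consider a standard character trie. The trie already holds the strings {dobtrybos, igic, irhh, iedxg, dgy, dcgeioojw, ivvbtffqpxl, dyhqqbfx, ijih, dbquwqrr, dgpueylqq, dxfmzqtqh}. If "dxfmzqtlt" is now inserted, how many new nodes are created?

2

"dxfmzqt" is already a path in the trie; the remaining "lt" must be added.
Each of the 2 remaining characters creates one node.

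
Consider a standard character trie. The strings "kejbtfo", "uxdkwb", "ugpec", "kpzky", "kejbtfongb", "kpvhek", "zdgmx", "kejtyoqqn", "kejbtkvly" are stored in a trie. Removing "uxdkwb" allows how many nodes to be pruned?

5

After clearing the end-marker at "uxdkwb", prune upward until reaching a node still needed by another word.
The suffix "xdkwb" (5 nodes) is used only by "uxdkwb"; the node for "u" still has the child "g", so pruning stops there.
Nodes removed: 5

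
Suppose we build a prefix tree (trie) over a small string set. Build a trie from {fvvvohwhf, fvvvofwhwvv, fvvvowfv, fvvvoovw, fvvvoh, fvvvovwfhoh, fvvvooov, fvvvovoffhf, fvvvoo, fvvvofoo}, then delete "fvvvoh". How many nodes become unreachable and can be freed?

0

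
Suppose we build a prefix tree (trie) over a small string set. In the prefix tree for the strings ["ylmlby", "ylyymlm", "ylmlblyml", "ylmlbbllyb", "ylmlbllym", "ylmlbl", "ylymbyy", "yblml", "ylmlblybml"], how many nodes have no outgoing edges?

Leaves are exactly the stored words that no other stored word extends.
Those words: "yblml", "ylmlbbllyb", "ylmlbllym", "ylmlblybml", "ylmlblyml", "ylmlby", "ylymbyy", "ylyymlm"
Leaf count: 8

8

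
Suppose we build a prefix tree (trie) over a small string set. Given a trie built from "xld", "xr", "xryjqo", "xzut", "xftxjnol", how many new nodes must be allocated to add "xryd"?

1

"xry" is already a path in the trie; the remaining "d" must be added.
New nodes needed: |"xryd"| − 3 = 4 − 3 = 1.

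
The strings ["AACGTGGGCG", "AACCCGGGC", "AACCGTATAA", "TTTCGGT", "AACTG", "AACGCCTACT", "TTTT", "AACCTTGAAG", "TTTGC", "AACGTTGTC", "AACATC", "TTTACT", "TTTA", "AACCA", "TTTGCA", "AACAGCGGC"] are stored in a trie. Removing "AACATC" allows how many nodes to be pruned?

After clearing the end-marker at "AACATC", prune upward until reaching a node still needed by another word.
The suffix "TC" (2 nodes) is used only by "AACATC"; the node for "AACA" still has the child "G", so pruning stops there.
Nodes removed: 2

2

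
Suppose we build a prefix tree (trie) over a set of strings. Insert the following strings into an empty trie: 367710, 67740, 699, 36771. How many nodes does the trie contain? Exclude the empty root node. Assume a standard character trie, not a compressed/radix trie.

13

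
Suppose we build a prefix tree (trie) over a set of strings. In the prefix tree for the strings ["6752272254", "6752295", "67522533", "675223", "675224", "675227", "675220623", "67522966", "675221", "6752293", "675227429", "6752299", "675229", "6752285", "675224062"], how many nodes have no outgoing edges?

Leaves are exactly the stored words that no other stored word extends.
Those words: "675220623", "675221", "675223", "675224062", "67522533", "6752272254", "675227429", "6752285", "6752293", "6752295", "67522966", "6752299"
Leaf count: 12

12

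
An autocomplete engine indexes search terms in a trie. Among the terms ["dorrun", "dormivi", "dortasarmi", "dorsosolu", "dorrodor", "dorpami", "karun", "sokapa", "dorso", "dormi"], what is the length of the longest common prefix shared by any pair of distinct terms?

5

Look for the deepest trie node that still has at least two words in its subtree.
"dormi" and "dormivi" agree on "dormi" (5 characters) before diverging; nothing deeper is shared.
Longest shared-prefix length: 5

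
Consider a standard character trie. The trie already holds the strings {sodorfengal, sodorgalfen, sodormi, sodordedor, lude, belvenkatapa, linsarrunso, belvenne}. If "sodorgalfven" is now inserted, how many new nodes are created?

"sodorgalf" is already a path in the trie; the remaining "ven" must be added.
Each of the 3 remaining characters creates one node.

3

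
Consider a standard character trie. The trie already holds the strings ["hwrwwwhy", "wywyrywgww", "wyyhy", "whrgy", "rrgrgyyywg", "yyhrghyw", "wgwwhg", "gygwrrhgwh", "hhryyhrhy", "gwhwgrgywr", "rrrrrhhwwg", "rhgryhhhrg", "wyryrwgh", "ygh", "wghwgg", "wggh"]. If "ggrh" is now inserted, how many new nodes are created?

3

Walking "ggrh" from the root, the first 1 characters ("g") follow existing edges; "g" is the first miss.
New nodes needed: |"ggrh"| − 1 = 4 − 1 = 3.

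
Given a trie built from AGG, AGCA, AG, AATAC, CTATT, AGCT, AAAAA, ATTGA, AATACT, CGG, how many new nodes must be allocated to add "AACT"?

2

"AA" is already a path in the trie; the remaining "CT" must be added.
So 4 − 2 = 2 new nodes.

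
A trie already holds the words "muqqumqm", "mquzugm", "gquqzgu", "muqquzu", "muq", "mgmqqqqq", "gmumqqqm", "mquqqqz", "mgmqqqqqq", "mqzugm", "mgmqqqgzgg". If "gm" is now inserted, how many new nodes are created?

Every character of "gm" already lies on an existing path (it is a prefix of some stored word).
No new nodes are needed: 0.

0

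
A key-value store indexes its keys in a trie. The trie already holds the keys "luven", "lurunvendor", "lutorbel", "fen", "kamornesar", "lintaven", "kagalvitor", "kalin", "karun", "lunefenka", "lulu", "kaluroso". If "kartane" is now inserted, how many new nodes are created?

4

"kar" is already a path in the trie; the remaining "tane" must be added.
New nodes needed: |"kartane"| − 3 = 7 − 3 = 4.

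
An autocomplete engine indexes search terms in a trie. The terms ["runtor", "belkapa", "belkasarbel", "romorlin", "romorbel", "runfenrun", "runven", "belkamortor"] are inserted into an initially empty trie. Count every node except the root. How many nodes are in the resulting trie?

44

Insert word by word; a character creates a node only if that edge doesn't already exist:
  "runtor" → 6 new (r, u, n, t, o, r)
  "belkapa" → 7 new (b, e, l, k, a, p, a)
  "belkasarbel" → prefix "belka" already present; 6 new (s, a, r, b, e, l)
  "romorlin" → prefix "r" already present; 7 new (o, m, o, r, l, i, n)
  "romorbel" → prefix "romor" already present; 3 new (b, e, l)
  "runfenrun" → prefix "run" already present; 6 new (f, e, n, r, u, n)
  "runven" → prefix "run" already present; 3 new (v, e, n)
  "belkamortor" → prefix "belka" already present; 6 new (m, o, r, t, o, r)
Total nodes = 6 + 7 + 6 + 7 + 3 + 6 + 3 + 6 = 44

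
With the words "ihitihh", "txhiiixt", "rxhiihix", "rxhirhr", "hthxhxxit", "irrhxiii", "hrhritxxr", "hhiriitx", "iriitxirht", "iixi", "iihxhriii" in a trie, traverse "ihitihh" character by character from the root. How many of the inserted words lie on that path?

1

Check each prefix of "ihitihh" against the stored set — each match is an end-marker on the path.
Prefixes of the query that are stored words: "ihitihh"
Count: 1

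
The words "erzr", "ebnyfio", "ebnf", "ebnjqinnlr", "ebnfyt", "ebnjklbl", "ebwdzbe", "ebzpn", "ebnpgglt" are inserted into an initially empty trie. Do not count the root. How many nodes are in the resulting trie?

Count nodes per top-level branch (shared prefixes stored once):
  'e'-branch (ebnf, ebnfyt, ebnjklbl, ebnjqinnlr, ebnpgglt, ebnyfio, ebwdzbe, ebzpn, erzr): 37 nodes
Sum: 37

37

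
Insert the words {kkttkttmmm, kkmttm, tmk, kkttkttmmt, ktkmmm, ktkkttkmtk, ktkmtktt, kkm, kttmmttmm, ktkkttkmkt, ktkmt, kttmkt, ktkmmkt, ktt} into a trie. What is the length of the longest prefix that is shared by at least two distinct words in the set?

9

The deepest shared node is where two words last agree before diverging.
"kkttkttmmm" and "kkttkttmmt" agree on "kkttkttmm" (9 characters) before diverging; nothing deeper is shared.
Longest shared-prefix length: 9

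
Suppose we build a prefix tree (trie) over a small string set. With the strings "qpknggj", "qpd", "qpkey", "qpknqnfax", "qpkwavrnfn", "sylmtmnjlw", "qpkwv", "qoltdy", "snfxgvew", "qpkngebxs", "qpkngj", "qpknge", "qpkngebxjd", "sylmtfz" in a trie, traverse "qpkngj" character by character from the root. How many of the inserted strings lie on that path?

Check each prefix of "qpkngj" against the stored set — each match is an end-marker on the path.
Prefixes of the query that are stored words: "qpkngj"
Count: 1

1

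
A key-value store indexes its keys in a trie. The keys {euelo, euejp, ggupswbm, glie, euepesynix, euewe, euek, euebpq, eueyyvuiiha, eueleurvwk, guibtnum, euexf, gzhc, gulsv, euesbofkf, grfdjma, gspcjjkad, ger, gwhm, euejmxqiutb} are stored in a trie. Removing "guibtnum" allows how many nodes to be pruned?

After clearing the end-marker at "guibtnum", prune upward until reaching a node still needed by another word.
The suffix "ibtnum" (6 nodes) is used only by "guibtnum"; the node for "gu" still has the child "l", so pruning stops there.
Nodes removed: 6

6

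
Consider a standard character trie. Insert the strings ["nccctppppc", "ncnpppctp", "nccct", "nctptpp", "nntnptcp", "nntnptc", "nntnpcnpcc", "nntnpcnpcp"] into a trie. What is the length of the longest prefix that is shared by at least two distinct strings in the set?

9

The deepest shared node is where two words last agree before diverging.
"nntnpcnpcc" and "nntnpcnpcp" agree on "nntnpcnpc" (9 characters) before diverging; nothing deeper is shared.
Longest shared-prefix length: 9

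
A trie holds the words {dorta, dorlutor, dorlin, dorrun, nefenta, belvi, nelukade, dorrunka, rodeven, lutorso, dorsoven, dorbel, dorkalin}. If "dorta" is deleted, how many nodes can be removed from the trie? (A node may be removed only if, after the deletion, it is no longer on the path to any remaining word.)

2

After clearing the end-marker at "dorta", prune upward until reaching a node still needed by another word.
The suffix "ta" (2 nodes) is used only by "dorta"; the node for "dor" still has the child "l", so pruning stops there.
Nodes removed: 2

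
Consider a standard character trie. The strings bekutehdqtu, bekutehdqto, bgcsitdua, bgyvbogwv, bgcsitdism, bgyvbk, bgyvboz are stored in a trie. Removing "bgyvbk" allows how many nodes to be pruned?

1

Walk "bgyvbk" from the leaf back toward the root, removing each node that no remaining word uses.
The suffix "k" (1 node) is used only by "bgyvbk"; the node for "bgyvb" still has the child "o", so pruning stops there.
Nodes removed: 1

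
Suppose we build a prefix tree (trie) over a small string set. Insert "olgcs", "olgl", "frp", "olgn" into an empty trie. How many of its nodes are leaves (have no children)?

4

Leaves are exactly the stored words that no other stored word extends.
Those words: "frp", "olgcs", "olgl", "olgn"
Leaf count: 4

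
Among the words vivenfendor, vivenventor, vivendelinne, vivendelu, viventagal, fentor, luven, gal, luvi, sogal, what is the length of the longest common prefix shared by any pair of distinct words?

Look for the deepest trie node that still has at least two words in its subtree.
e.g. "vivendelinne" and "vivendelu" share the prefix "vivendel" of length 8; no pair shares a longer one.
Longest shared-prefix length: 8

8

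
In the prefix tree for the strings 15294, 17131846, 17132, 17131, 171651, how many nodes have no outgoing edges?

A leaf is a node with no children — equivalently, the end of a word that is not a proper prefix of any other stored word.
Those words: "15294", "17131846", "17132", "171651"
Leaf count: 4

4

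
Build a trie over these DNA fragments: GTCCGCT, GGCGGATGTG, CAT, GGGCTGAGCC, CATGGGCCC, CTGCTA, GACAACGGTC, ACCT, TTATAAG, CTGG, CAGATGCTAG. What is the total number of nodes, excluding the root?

Trace insertions, counting only characters that open a new branch:
  "GTCCGCT" → 7 new (G, T, C, C, G, C, T)
  "GGCGGATGTG" → prefix "G" already present; 9 new (G, C, G, G, A, T, G, T, G)
  "CAT" → 3 new (C, A, T)
  "GGGCTGAGCC" → prefix "GG" already present; 8 new (G, C, T, G, A, G, C, C)
  "CATGGGCCC" → prefix "CAT" already present; 6 new (G, G, G, C, C, C)
  "CTGCTA" → prefix "C" already present; 5 new (T, G, C, T, A)
  "GACAACGGTC" → prefix "G" already present; 9 new (A, C, A, A, C, G, G, T, C)
  "ACCT" → 4 new (A, C, C, T)
  "TTATAAG" → 7 new (T, T, A, T, A, A, G)
  "CTGG" → prefix "CTG" already present; 1 new (G)
  "CAGATGCTAG" → prefix "CA" already present; 8 new (G, A, T, G, C, T, A, G)
Total nodes = 7 + 9 + 3 + 8 + 6 + 5 + 9 + 4 + 7 + 1 + 8 = 67

67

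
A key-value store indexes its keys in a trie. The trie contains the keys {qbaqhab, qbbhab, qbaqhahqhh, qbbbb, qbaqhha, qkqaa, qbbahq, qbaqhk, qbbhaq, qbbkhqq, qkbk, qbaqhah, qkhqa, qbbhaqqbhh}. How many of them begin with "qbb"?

6

Filter for entries beginning with "qbb":
Words under "qbb": qbbahq, qbbbb, qbbhab, qbbhaq, qbbhaqqbhh, qbbkhqq
Count: 6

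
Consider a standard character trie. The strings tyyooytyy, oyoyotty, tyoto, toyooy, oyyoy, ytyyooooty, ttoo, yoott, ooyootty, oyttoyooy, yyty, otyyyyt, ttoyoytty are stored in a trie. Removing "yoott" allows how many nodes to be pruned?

Walk "yoott" from the leaf back toward the root, removing each node that no remaining word uses.
The suffix "oott" (4 nodes) is used only by "yoott"; the node for "y" still has the child "t", so pruning stops there.
Nodes removed: 4

4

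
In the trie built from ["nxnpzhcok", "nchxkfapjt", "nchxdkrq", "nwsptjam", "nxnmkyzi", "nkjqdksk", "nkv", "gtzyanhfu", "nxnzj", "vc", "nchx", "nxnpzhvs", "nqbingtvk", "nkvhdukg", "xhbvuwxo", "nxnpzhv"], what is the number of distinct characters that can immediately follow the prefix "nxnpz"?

The children of the "nxnpz" node are the distinct next characters among strings starting with "nxnpz".
Characters that immediately follow "nxnpz" among the stored strings: {h}.
That node has 1 child edge.

1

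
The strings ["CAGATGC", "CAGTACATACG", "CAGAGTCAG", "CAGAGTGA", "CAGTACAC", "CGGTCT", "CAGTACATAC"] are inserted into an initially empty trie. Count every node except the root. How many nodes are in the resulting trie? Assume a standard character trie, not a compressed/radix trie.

28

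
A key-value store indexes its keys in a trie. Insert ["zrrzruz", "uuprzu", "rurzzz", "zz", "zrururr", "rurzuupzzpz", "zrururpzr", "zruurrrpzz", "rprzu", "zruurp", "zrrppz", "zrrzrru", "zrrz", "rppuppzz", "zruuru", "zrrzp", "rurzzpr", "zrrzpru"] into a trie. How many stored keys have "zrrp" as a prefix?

1

Traverse to the node for "zrrp", then collect every word in that subtree.
Matches: "zrrppz"
Count: 1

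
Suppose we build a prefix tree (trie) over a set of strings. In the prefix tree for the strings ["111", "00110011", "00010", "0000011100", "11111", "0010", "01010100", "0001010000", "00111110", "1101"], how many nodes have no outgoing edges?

Leaves are exactly the stored words that no other stored word extends.
Those words: "0000011100", "0001010000", "0010", "00110011", "00111110", "01010100", "1101", "11111"
Leaf count: 8

8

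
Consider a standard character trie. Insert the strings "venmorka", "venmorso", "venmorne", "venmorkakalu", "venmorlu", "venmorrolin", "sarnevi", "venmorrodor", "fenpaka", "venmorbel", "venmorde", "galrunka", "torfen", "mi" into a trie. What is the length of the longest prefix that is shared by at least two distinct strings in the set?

8

Equivalently: take the maximum, over all pairs, of their longest common prefix length.
"venmorka" and "venmorkakalu" agree on "venmorka" (8 characters) before diverging; nothing deeper is shared.
Longest shared-prefix length: 8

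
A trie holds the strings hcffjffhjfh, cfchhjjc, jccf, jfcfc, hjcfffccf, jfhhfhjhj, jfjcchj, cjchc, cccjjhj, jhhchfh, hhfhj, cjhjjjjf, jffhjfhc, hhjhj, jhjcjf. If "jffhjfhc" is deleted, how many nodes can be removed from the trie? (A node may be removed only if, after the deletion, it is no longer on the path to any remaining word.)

After clearing the end-marker at "jffhjfhc", prune upward until reaching a node still needed by another word.
The suffix "fhjfhc" (6 nodes) is used only by "jffhjfhc"; the node for "jf" still has the child "c", so pruning stops there.
Nodes removed: 6

6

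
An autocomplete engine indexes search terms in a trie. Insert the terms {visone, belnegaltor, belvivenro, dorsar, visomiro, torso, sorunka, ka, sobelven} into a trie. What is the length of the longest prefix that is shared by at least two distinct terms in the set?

Look for the deepest trie node that still has at least two words in its subtree.
"visomiro" and "visone" agree on "viso" (4 characters) before diverging; nothing deeper is shared.
Longest shared-prefix length: 4

4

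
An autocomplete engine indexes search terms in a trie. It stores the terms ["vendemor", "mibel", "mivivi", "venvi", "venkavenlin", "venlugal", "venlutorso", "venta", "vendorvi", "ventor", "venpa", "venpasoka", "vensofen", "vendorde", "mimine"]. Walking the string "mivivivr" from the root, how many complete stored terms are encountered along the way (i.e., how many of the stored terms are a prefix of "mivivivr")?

Walk "mivivivr" from the root; an end-of-word marker is hit whenever a stored word is a prefix of "mivivivr".
Prefixes of the query that are stored words: "mivivi"
Count: 1

1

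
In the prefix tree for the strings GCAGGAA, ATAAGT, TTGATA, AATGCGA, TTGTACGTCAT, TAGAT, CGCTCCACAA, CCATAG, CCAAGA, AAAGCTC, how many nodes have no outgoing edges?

Leaves are exactly the stored words that no other stored word extends.
Those words: "AAAGCTC", "AATGCGA", "ATAAGT", "CCAAGA", "CCATAG", "CGCTCCACAA", "GCAGGAA", "TAGAT", "TTGATA", "TTGTACGTCAT"
Leaf count: 10

10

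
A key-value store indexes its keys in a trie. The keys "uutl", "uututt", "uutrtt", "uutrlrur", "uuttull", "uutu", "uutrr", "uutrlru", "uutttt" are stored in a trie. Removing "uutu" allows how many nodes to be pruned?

0

A node on "uutu"'s path can go only if nothing else ends at it or branches off below it.
Every node on "uutu" is still needed (e.g. by "uututt"), so nothing is freed.
Nodes removed: 0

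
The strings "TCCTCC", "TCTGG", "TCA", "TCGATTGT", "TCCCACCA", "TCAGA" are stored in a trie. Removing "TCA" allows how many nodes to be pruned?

A node on "TCA"'s path can go only if nothing else ends at it or branches off below it.
Every node on "TCA" is still needed (e.g. by "TCAGA"), so nothing is freed.
Nodes removed: 0

0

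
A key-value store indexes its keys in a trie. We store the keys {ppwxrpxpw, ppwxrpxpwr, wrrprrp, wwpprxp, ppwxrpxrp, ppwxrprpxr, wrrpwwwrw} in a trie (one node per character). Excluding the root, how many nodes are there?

34

For each word, the new-node count is its length minus the longest prefix already in the trie:
  "ppwxrpxpw" → 9 new (p, p, w, x, r, p, x, p, w)
  "ppwxrpxpwr" → prefix "ppwxrpxpw" already present; 1 new (r)
  "wrrprrp" → 7 new (w, r, r, p, r, r, p)
  "wwpprxp" → prefix "w" already present; 6 new (w, p, p, r, x, p)
  "ppwxrpxrp" → prefix "ppwxrpx" already present; 2 new (r, p)
  "ppwxrprpxr" → prefix "ppwxrp" already present; 4 new (r, p, x, r)
  "wrrpwwwrw" → prefix "wrrp" already present; 5 new (w, w, w, r, w)
Total nodes = 9 + 1 + 7 + 6 + 2 + 4 + 5 = 34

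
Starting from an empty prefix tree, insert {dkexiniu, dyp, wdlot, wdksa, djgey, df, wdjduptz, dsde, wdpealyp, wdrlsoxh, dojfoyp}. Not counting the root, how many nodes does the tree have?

50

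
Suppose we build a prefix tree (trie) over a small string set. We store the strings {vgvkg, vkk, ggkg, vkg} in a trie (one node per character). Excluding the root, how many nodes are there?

12

Trie structure (* marks end of a word):
(root)
├─ g
│  └─ g
│     └─ k
│        └─ g *
└─ v
   ├─ g
   │  └─ v
   │     └─ k
   │        └─ g *
   └─ k
      ├─ g *
      └─ k *
Counting every labelled node above: 12.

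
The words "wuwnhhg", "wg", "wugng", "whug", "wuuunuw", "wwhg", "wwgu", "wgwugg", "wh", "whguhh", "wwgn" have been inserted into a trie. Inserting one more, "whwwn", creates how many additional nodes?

"wh" is already a path in the trie; the remaining "wwn" must be added.
So 5 − 2 = 3 new nodes.

3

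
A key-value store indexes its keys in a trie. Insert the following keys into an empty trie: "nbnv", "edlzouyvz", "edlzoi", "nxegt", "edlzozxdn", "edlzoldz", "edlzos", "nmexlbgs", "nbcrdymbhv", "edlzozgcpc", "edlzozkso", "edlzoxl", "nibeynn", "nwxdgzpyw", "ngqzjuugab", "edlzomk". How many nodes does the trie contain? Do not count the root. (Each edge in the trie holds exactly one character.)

75

For each word, the new-node count is its length minus the longest prefix already in the trie:
  "nbnv" → 4 new (n, b, n, v)
  "edlzouyvz" → 9 new (e, d, l, z, o, u, y, v, z)
  "edlzoi" → prefix "edlzo" already present; 1 new (i)
  "nxegt" → prefix "n" already present; 4 new (x, e, g, t)
  "edlzozxdn" → prefix "edlzo" already present; 4 new (z, x, d, n)
  "edlzoldz" → prefix "edlzo" already present; 3 new (l, d, z)
  "edlzos" → prefix "edlzo" already present; 1 new (s)
  "nmexlbgs" → prefix "n" already present; 7 new (m, e, x, l, b, g, s)
  "nbcrdymbhv" → prefix "nb" already present; 8 new (c, r, d, y, m, b, h, v)
  "edlzozgcpc" → prefix "edlzoz" already present; 4 new (g, c, p, c)
  "edlzozkso" → prefix "edlzoz" already present; 3 new (k, s, o)
  "edlzoxl" → prefix "edlzo" already present; 2 new (x, l)
  "nibeynn" → prefix "n" already present; 6 new (i, b, e, y, n, n)
  "nwxdgzpyw" → prefix "n" already present; 8 new (w, x, d, g, z, p, y, w)
  "ngqzjuugab" → prefix "n" already present; 9 new (g, q, z, j, u, u, g, a, b)
  "edlzomk" → prefix "edlzo" already present; 2 new (m, k)
Total nodes = 4 + 9 + 1 + 4 + 4 + 3 + 1 + 7 + 8 + 4 + 3 + 2 + 6 + 8 + 9 + 2 = 75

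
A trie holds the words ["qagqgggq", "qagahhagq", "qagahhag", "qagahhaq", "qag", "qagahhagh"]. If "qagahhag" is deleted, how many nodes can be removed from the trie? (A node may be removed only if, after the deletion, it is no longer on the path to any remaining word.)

A node on "qagahhag"'s path can go only if nothing else ends at it or branches off below it.
Every node on "qagahhag" is still needed (e.g. by "qagahhagq"), so nothing is freed.
Nodes removed: 0

0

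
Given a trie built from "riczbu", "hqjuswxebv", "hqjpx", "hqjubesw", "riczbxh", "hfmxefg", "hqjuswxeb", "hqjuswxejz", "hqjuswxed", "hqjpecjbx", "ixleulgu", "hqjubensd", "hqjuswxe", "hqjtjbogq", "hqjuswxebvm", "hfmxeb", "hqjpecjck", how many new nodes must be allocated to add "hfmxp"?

The longest prefix of "hfmxp" already in the trie is "hfmx" (length 4).
Each of the 1 remaining characters creates one node.

1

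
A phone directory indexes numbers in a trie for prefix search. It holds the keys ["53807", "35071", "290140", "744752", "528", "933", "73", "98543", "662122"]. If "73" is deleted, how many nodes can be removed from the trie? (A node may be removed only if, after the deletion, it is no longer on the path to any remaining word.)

A node on "73"'s path can go only if nothing else ends at it or branches off below it.
The suffix "3" (1 node) is used only by "73"; the node for "7" still has the child "4", so pruning stops there.
Nodes removed: 1

1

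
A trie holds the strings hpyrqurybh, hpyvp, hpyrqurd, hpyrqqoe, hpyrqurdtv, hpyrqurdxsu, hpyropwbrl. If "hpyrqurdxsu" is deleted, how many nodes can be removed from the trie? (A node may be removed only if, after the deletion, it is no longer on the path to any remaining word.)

Walk "hpyrqurdxsu" from the leaf back toward the root, removing each node that no remaining word uses.
The suffix "xsu" (3 nodes) is used only by "hpyrqurdxsu"; the node for "hpyrqurd" still has the child "t", so pruning stops there.
Nodes removed: 3

3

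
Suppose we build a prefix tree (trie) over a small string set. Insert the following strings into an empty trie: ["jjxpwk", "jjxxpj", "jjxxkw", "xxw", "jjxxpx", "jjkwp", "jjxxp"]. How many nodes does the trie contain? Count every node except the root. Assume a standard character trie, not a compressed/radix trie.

Count nodes per top-level branch (shared prefixes stored once):
  'j'-branch (jjkwp, jjxpwk, jjxxkw, jjxxp, jjxxpj, jjxxpx): 15 nodes
  'x'-branch (xxw): 3 nodes
Sum: 18

18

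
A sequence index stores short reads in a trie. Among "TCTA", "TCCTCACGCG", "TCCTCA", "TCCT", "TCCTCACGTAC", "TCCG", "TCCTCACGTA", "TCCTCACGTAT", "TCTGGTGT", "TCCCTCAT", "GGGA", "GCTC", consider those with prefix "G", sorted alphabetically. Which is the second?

GGGA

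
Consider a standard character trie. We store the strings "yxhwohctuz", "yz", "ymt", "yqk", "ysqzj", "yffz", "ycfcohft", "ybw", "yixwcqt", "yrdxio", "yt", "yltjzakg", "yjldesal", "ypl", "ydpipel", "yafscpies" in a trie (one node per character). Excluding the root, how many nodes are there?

73

Count nodes per top-level branch (shared prefixes stored once):
  'y'-branch (yafscpies, ybw, ycfcohft, ydpipel, yffz, yixwcqt, yjldesal, yltjzakg, ymt, ypl, yqk, yrdxio, ysqzj, yt, yxhwohctuz, yz): 73 nodes
Sum: 73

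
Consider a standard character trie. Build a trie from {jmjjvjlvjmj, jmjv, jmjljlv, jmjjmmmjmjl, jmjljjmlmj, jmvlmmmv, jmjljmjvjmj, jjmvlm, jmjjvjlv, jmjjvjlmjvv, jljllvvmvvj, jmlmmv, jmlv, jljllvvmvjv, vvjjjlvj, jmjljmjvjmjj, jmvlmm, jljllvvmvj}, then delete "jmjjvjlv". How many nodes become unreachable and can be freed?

0

After clearing the end-marker at "jmjjvjlv", prune upward until reaching a node still needed by another word.
Every node on "jmjjvjlv" is still needed (e.g. by "jmjjvjlvjmj"), so nothing is freed.
Nodes removed: 0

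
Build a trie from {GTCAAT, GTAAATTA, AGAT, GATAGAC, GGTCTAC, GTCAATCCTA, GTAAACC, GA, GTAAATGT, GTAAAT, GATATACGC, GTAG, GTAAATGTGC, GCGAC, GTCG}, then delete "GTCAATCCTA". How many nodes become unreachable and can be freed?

After clearing the end-marker at "GTCAATCCTA", prune upward until reaching a node still needed by another word.
The suffix "CCTA" (4 nodes) is used only by "GTCAATCCTA"; "GTCAAT" is itself a stored word, so pruning stops there.
Nodes removed: 4

4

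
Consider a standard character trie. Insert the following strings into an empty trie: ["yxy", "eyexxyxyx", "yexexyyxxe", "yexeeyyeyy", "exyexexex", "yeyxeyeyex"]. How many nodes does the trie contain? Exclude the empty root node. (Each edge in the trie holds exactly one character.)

43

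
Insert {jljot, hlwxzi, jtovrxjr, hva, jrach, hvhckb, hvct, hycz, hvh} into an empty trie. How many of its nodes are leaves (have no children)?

A leaf is a node with no children — equivalently, the end of a word that is not a proper prefix of any other stored word.
Those words: "hlwxzi", "hva", "hvct", "hvhckb", "hycz", "jljot", "jrach", "jtovrxjr"
Leaf count: 8

8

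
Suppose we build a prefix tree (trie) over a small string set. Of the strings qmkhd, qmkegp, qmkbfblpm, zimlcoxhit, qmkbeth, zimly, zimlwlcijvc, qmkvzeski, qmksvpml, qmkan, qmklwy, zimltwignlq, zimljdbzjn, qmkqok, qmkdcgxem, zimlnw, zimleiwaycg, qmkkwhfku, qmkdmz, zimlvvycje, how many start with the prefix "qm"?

Traverse to the node for "qm", then collect every word in that subtree.
Matches: "qmkan", "qmkbeth", "qmkbfblpm", "qmkdcgxem", "qmkdmz", "qmkegp", "qmkhd", "qmkkwhfku", "qmklwy", "qmkqok", "qmksvpml", "qmkvzeski"
Count: 12

12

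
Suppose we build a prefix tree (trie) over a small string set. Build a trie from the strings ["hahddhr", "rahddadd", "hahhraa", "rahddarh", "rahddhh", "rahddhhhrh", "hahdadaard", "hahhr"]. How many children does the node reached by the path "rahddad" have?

1

Follow the path "rahddad" to its node, then look at its outgoing edges.
Distinct next characters after "rahddad": d.
That node has 1 child edge.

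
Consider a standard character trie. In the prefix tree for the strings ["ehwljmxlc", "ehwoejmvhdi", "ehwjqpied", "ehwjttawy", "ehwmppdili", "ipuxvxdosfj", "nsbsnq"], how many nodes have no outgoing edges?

Leaves are exactly the stored words that no other stored word extends.
Those words: "ehwjqpied", "ehwjttawy", "ehwljmxlc", "ehwmppdili", "ehwoejmvhdi", "ipuxvxdosfj", "nsbsnq"
Leaf count: 7

7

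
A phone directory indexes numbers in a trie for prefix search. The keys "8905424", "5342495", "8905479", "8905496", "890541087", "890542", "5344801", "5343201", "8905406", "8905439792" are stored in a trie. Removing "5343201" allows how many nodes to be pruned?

A node on "5343201"'s path can go only if nothing else ends at it or branches off below it.
The suffix "3201" (4 nodes) is used only by "5343201"; the node for "534" still has the child "2", so pruning stops there.
Nodes removed: 4

4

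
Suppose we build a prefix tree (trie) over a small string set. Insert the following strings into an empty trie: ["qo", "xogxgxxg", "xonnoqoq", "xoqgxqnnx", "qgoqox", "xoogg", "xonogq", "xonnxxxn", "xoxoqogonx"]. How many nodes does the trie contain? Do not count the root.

For each word, the new-node count is its length minus the longest prefix already in the trie:
  "qo" → 2 new (q, o)
  "xogxgxxg" → 8 new (x, o, g, x, g, x, x, g)
  "xonnoqoq" → prefix "xo" already present; 6 new (n, n, o, q, o, q)
  "xoqgxqnnx" → prefix "xo" already present; 7 new (q, g, x, q, n, n, x)
  "qgoqox" → prefix "q" already present; 5 new (g, o, q, o, x)
  "xoogg" → prefix "xo" already present; 3 new (o, g, g)
  "xonogq" → prefix "xon" already present; 3 new (o, g, q)
  "xonnxxxn" → prefix "xonn" already present; 4 new (x, x, x, n)
  "xoxoqogonx" → prefix "xo" already present; 8 new (x, o, q, o, g, o, n, x)
Total nodes = 2 + 8 + 6 + 7 + 5 + 3 + 3 + 4 + 8 = 46

46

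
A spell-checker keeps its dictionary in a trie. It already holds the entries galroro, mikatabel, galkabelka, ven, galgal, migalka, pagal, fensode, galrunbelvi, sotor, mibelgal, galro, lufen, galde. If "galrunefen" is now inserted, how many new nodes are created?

4

Walking "galrunefen" from the root, the first 6 characters ("galrun") follow existing edges; "e" is the first miss.
Each of the 4 remaining characters creates one node.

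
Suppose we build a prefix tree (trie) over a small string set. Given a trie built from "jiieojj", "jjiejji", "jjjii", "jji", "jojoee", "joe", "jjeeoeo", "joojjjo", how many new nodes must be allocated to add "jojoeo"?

1

"jojoe" is already a path in the trie; the remaining "o" must be added.
So 6 − 5 = 1 new nodes.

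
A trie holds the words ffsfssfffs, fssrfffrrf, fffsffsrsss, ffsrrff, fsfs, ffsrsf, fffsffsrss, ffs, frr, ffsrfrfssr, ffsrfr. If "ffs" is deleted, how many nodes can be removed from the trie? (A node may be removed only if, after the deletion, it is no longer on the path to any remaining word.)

0

A node on "ffs"'s path can go only if nothing else ends at it or branches off below it.
Every node on "ffs" is still needed (e.g. by "ffsfssfffs"), so nothing is freed.
Nodes removed: 0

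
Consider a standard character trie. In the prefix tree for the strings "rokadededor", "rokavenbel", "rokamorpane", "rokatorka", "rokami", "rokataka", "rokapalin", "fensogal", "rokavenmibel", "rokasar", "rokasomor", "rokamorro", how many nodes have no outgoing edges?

A leaf is a node with no children — equivalently, the end of a word that is not a proper prefix of any other stored word.
Those words: "fensogal", "rokadededor", "rokami", "rokamorpane", "rokamorro", "rokapalin", "rokasar", "rokasomor", "rokataka", "rokatorka", "rokavenbel", "rokavenmibel"
Leaf count: 12

12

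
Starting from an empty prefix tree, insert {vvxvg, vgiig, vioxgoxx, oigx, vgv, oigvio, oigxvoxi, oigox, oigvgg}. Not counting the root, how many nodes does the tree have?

Insert word by word; a character creates a node only if that edge doesn't already exist:
  "vvxvg" → 5 new (v, v, x, v, g)
  "vgiig" → prefix "v" already present; 4 new (g, i, i, g)
  "vioxgoxx" → prefix "v" already present; 7 new (i, o, x, g, o, x, x)
  "oigx" → 4 new (o, i, g, x)
  "vgv" → prefix "vg" already present; 1 new (v)
  "oigvio" → prefix "oig" already present; 3 new (v, i, o)
  "oigxvoxi" → prefix "oigx" already present; 4 new (v, o, x, i)
  "oigox" → prefix "oig" already present; 2 new (o, x)
  "oigvgg" → prefix "oigv" already present; 2 new (g, g)
Total nodes = 5 + 4 + 7 + 4 + 1 + 3 + 4 + 2 + 2 = 32

32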